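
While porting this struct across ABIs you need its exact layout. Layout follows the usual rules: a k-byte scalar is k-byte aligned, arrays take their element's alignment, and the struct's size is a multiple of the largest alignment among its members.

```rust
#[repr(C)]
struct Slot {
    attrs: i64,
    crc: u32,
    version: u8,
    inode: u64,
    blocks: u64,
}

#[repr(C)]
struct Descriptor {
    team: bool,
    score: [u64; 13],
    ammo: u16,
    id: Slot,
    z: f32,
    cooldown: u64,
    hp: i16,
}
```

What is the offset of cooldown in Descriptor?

160

Slot: 0..8  attrs  (8B, 8-aligned); 8..12  crc  (4B, 4-aligned); 12..13  version  (1B, 1-aligned); 13..16  -- padding (3B); 16..24  inode  (8B, 8-aligned); 24..32  blocks  (8B, 8-aligned); sizeof = 32, alignof = 8
0..1  team  (1B, 1-aligned)
1..8  -- padding (7B)
8..112  score  (104B, 8-aligned)
112..114  ammo  (2B, 2-aligned)
114..120  -- padding (6B)
120..152  id  (32B, 8-aligned)
152..156  z  (4B, 4-aligned)
156..160  -- padding (4B)
160..168  cooldown  (8B, 8-aligned)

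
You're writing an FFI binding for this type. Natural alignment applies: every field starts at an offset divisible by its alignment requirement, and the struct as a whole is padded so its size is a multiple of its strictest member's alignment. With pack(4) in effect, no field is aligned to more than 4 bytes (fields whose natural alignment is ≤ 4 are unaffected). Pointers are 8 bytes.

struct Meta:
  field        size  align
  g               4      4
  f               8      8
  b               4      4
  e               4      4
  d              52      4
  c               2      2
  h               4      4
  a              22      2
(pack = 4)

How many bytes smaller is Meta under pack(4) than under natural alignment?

natural layout:
  @0: g [4B, align 4] → 4
  +4 pad (align 8)
  @8: f [8B, align 8] → 16
  @16: b [4B, align 4] → 20
  @20: e [4B, align 4] → 24
  @24: d [52B, align 4] → 76
  @76: c [2B, align 2] → 78
  +2 pad (align 4)
  @80: h [4B, align 4] → 84
  @84: a [22B, align 2] → 106
  +6 tail pad (align 8)
  size 112, align 8
packed(4) layout:
  @0: g [4B, align 4] → 4
  @4: f [8B, align 4] → 12
  @12: b [4B, align 4] → 16
  @16: e [4B, align 4] → 20
  @20: d [52B, align 4] → 72
  @72: c [2B, align 2] → 74
  +2 pad (align 4)
  @76: h [4B, align 4] → 80
  @80: a [22B, align 2] → 102
  +2 tail pad (align 4)
  size 104, align 4
112 − 104 = 8

8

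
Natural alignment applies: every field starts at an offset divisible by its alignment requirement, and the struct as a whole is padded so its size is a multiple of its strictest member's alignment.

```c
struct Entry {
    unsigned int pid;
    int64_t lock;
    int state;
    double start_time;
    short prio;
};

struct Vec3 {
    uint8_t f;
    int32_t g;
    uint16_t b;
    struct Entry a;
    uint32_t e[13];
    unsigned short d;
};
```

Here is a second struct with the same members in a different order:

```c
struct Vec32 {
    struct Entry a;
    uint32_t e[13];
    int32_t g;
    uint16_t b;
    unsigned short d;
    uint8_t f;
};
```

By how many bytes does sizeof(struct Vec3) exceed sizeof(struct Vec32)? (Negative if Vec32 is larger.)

8

Entry: @0: pid [4B, align 4] → 4; +4 pad (align 8); @8: lock [8B, align 8] → 16; @16: state [4B, align 4] → 20; +4 pad (align 8); @24: start_time [8B, align 8] → 32; @32: prio [2B, align 2] → 34; +6 tail pad (align 8); size 40, align 8
@0: f [1B, align 1] → 1
+3 pad (align 4)
@4: g [4B, align 4] → 8
@8: b [2B, align 2] → 10
+6 pad (align 8)
@16: a [40B, align 8] → 56
@56: e [52B, align 4] → 108
@108: d [2B, align 2] → 110
+2 tail pad (align 8)
size 112, align 8
— Vec32 —
@0: a [40B, align 8] → 40
@40: e [52B, align 4] → 92
@92: g [4B, align 4] → 96
@96: b [2B, align 2] → 98
@98: d [2B, align 2] → 100
@100: f [1B, align 1] → 101
+3 tail pad (align 8)
size 104, align 8
112 − 104 = 8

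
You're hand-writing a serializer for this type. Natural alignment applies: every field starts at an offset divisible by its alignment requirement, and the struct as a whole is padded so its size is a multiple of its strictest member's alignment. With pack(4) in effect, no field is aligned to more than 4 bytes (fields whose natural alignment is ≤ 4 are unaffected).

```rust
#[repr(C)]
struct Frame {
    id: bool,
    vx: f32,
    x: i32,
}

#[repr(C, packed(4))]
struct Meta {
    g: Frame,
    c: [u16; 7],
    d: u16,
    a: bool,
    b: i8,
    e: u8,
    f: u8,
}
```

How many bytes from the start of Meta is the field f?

Frame: id at 0 (size 1, align 1) → ends 1; pad 3 to align 4 for vx; vx at 4 (size 4, align 4) → ends 8; x at 8 (size 4, align 4) → ends 12; total 12 bytes, alignment 4
g at 0 (size 12, align 4) → ends 12
c at 12 (size 14, align 2) → ends 26
d at 26 (size 2, align 2) → ends 28
a at 28 (size 1, align 1) → ends 29
b at 29 (size 1, align 1) → ends 30
e at 30 (size 1, align 1) → ends 31
f at 31 (size 1, align 1) → ends 32

31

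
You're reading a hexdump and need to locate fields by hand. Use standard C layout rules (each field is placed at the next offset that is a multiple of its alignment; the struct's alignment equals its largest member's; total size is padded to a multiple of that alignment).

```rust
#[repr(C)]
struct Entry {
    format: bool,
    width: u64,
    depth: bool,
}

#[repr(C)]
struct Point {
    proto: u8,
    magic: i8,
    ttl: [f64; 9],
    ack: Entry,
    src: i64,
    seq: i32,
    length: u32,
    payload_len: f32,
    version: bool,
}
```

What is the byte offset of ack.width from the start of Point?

Entry: @0: format [1B, align 1] → 1; +7 pad (align 8); @8: width [8B, align 8] → 16; @16: depth [1B, align 1] → 17; +7 tail pad (align 8); size 24, align 8
@0: proto [1B, align 1] → 1
@1: magic [1B, align 1] → 2
+6 pad (align 8)
@8: ttl [72B, align 8] → 80
@80: ack [24B, align 8] → 104
within Entry: width at 8
80 + 8 = 88

88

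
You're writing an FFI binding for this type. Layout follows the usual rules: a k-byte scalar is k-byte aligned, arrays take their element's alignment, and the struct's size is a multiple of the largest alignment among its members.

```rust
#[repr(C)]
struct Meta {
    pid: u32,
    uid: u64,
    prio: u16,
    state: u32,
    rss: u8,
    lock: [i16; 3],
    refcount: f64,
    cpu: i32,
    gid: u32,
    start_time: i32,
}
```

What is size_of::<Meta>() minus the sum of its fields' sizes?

@0: pid [4B, align 4] → 4
+4 pad (align 8)
@8: uid [8B, align 8] → 16
@16: prio [2B, align 2] → 18
+2 pad (align 4)
@20: state [4B, align 4] → 24
@24: rss [1B, align 1] → 25
+1 pad (align 2)
@26: lock [6B, align 2] → 32
@32: refcount [8B, align 8] → 40
@40: cpu [4B, align 4] → 44
@44: gid [4B, align 4] → 48
@48: start_time [4B, align 4] → 52
+4 tail pad (align 8)
size 56, align 8
data bytes 45, size 56 → padding 11

11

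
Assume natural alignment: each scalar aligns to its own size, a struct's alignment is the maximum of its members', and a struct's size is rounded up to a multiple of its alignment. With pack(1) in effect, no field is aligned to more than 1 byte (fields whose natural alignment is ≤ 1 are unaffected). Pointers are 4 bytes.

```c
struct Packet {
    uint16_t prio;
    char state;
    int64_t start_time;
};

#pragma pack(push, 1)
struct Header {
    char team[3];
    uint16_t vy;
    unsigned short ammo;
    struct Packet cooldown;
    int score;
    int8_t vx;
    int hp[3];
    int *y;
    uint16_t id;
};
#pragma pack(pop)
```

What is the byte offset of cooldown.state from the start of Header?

Packet: prio at 0 (size 2, align 2) → ends 2; state at 2 (size 1, align 1) → ends 3; pad 5 to align 8 for start_time; start_time at 8 (size 8, align 8) → ends 16; total 16 bytes, alignment 8
team at 0 (size 3, align 1) → ends 3
vy at 3 (size 2, align 1) → ends 5
ammo at 5 (size 2, align 1) → ends 7
cooldown at 7 (size 16, align 1) → ends 23
within Packet: state at 2
7 + 2 = 9

9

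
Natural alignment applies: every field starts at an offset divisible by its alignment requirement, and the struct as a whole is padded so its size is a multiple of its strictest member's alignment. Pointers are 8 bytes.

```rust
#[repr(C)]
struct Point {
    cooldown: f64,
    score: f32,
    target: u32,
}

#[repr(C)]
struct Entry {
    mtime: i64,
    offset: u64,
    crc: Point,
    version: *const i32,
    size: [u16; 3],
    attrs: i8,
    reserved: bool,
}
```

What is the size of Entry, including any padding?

48 bytes

Point: cooldown at 0 (size 8, align 8) → ends 8; score at 8 (size 4, align 4) → ends 12; target at 12 (size 4, align 4) → ends 16; total 16 bytes, alignment 8
mtime at 0 (size 8, align 8) → ends 8
offset at 8 (size 8, align 8) → ends 16
crc at 16 (size 16, align 8) → ends 32
version at 32 (size 8, align 8) → ends 40
size at 40 (size 6, align 2) → ends 46
attrs at 46 (size 1, align 1) → ends 47
reserved at 47 (size 1, align 1) → ends 48
total 48 bytes, alignment 8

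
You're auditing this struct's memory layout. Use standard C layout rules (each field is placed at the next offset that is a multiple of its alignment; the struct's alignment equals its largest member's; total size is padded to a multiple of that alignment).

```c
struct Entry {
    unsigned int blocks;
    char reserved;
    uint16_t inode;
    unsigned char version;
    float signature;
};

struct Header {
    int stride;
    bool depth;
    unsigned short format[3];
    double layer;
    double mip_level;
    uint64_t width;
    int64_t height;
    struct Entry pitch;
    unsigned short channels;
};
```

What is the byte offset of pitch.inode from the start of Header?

54

Entry: 0..4  blocks  (4B, 4-aligned); 4..5  reserved  (1B, 1-aligned); 5..6  -- padding (1B); 6..8  inode  (2B, 2-aligned); 8..9  version  (1B, 1-aligned); 9..12  -- padding (3B); 12..16  signature  (4B, 4-aligned); sizeof = 16, alignof = 4
0..4  stride  (4B, 4-aligned)
4..5  depth  (1B, 1-aligned)
5..6  -- padding (1B)
6..12  format  (6B, 2-aligned)
12..16  -- padding (4B)
16..24  layer  (8B, 8-aligned)
24..32  mip_level  (8B, 8-aligned)
32..40  width  (8B, 8-aligned)
40..48  height  (8B, 8-aligned)
48..64  pitch  (16B, 4-aligned)
within Entry: inode at 6
48 + 6 = 54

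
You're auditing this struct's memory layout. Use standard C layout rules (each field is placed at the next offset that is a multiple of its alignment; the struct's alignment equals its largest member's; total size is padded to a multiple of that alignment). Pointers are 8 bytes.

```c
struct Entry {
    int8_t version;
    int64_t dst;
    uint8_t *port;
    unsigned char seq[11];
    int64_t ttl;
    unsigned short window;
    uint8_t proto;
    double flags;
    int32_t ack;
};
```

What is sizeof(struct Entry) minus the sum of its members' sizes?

version at 0 (size 1, align 1) → ends 1
pad 7 to align 8 for dst
dst at 8 (size 8, align 8) → ends 16
port at 16 (size 8, align 8) → ends 24
seq at 24 (size 11, align 1) → ends 35
pad 5 to align 8 for ttl
ttl at 40 (size 8, align 8) → ends 48
window at 48 (size 2, align 2) → ends 50
proto at 50 (size 1, align 1) → ends 51
pad 5 to align 8 for flags
flags at 56 (size 8, align 8) → ends 64
ack at 64 (size 4, align 4) → ends 68
tail pad 4 to reach multiple of 8
total 72 bytes, alignment 8
data bytes 51, size 72 → padding 21

21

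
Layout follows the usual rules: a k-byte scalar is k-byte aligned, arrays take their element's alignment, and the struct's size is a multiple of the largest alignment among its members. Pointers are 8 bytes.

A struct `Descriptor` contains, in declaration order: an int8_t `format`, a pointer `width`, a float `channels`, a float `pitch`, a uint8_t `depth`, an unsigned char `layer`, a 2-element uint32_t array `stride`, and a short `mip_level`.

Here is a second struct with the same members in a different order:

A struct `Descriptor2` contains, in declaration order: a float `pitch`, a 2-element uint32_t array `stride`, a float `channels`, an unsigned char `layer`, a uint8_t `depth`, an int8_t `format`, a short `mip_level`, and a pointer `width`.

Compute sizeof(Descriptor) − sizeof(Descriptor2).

format at 0 (size 1, align 1) → ends 1
pad 7 to align 8 for width
width at 8 (size 8, align 8) → ends 16
channels at 16 (size 4, align 4) → ends 20
pitch at 20 (size 4, align 4) → ends 24
depth at 24 (size 1, align 1) → ends 25
layer at 25 (size 1, align 1) → ends 26
pad 2 to align 4 for stride
stride at 28 (size 8, align 4) → ends 36
mip_level at 36 (size 2, align 2) → ends 38
tail pad 2 to reach multiple of 8
total 40 bytes, alignment 8
— Descriptor2 —
pitch at 0 (size 4, align 4) → ends 4
stride at 4 (size 8, align 4) → ends 12
channels at 12 (size 4, align 4) → ends 16
layer at 16 (size 1, align 1) → ends 17
depth at 17 (size 1, align 1) → ends 18
format at 18 (size 1, align 1) → ends 19
pad 1 to align 2 for mip_level
mip_level at 20 (size 2, align 2) → ends 22
pad 2 to align 8 for width
width at 24 (size 8, align 8) → ends 32
total 32 bytes, alignment 8
40 − 32 = 8

8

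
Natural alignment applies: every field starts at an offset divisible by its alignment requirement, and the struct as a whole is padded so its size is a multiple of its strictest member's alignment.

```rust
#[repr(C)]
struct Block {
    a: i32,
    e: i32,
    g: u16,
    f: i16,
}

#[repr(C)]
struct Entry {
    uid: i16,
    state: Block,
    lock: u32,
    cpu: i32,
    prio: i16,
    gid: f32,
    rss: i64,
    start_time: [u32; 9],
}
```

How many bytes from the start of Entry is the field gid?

28

Block: 0..4  a  (4B, 4-aligned); 4..8  e  (4B, 4-aligned); 8..10  g  (2B, 2-aligned); 10..12  f  (2B, 2-aligned); sizeof = 12, alignof = 4
0..2  uid  (2B, 2-aligned)
2..4  -- padding (2B)
4..16  state  (12B, 4-aligned)
16..20  lock  (4B, 4-aligned)
20..24  cpu  (4B, 4-aligned)
24..26  prio  (2B, 2-aligned)
26..28  -- padding (2B)
28..32  gid  (4B, 4-aligned)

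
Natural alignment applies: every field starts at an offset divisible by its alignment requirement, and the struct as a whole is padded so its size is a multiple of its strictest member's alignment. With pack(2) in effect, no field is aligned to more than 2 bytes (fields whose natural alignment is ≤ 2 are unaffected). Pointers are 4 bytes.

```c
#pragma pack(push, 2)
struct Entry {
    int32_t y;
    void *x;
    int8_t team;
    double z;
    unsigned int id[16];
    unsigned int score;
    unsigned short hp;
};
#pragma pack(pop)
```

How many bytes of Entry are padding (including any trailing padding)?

1

0..4  y  (4B, 2-aligned)
4..8  x  (4B, 2-aligned)
8..9  team  (1B, 1-aligned)
9..10  -- padding (1B)
10..18  z  (8B, 2-aligned)
18..82  id  (64B, 2-aligned)
82..86  score  (4B, 2-aligned)
86..88  hp  (2B, 2-aligned)
sizeof = 88, alignof = 2
data bytes 87, size 88 → padding 1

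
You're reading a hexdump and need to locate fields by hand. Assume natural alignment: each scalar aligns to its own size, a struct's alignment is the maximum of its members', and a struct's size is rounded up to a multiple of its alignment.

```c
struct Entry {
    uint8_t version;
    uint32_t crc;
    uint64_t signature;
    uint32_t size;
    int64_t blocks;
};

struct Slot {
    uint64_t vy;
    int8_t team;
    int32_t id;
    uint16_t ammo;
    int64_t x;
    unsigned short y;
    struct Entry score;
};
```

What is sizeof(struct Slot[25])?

Entry: 0..1  version  (1B, 1-aligned); 1..4  -- padding (3B); 4..8  crc  (4B, 4-aligned); 8..16  signature  (8B, 8-aligned); 16..20  size  (4B, 4-aligned); 20..24  -- padding (4B); 24..32  blocks  (8B, 8-aligned); sizeof = 32, alignof = 8
0..8  vy  (8B, 8-aligned)
8..9  team  (1B, 1-aligned)
9..12  -- padding (3B)
12..16  id  (4B, 4-aligned)
16..18  ammo  (2B, 2-aligned)
18..24  -- padding (6B)
24..32  x  (8B, 8-aligned)
32..34  y  (2B, 2-aligned)
34..40  -- padding (6B)
40..72  score  (32B, 8-aligned)
sizeof = 72, alignof = 8
array of 25: 25 × 72 = 1800

1800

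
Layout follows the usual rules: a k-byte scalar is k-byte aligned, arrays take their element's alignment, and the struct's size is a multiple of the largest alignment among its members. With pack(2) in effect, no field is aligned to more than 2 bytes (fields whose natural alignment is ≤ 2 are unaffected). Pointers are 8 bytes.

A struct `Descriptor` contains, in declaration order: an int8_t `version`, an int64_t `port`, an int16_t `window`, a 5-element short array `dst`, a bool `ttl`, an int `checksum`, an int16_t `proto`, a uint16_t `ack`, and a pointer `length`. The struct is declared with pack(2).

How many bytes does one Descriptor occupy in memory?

version at 0 (size 1, align 1) → ends 1
pad 1 to align 2 for port
port at 2 (size 8, align 2) → ends 10
window at 10 (size 2, align 2) → ends 12
dst at 12 (size 10, align 2) → ends 22
ttl at 22 (size 1, align 1) → ends 23
pad 1 to align 2 for checksum
checksum at 24 (size 4, align 2) → ends 28
proto at 28 (size 2, align 2) → ends 30
ack at 30 (size 2, align 2) → ends 32
length at 32 (size 8, align 2) → ends 40
total 40 bytes, alignment 2

40 bytes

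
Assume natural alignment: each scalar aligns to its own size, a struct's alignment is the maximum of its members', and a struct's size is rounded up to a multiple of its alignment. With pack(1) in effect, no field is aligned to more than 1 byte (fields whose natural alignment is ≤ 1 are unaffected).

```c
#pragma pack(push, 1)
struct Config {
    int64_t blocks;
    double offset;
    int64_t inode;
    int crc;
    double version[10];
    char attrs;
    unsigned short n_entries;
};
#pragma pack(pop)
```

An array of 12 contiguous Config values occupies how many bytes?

1332

@0: blocks [8B, align 1] → 8
@8: offset [8B, align 1] → 16
@16: inode [8B, align 1] → 24
@24: crc [4B, align 1] → 28
@28: version [80B, align 1] → 108
@108: attrs [1B, align 1] → 109
@109: n_entries [2B, align 1] → 111
size 111, align 1
array of 12: 12 × 111 = 1332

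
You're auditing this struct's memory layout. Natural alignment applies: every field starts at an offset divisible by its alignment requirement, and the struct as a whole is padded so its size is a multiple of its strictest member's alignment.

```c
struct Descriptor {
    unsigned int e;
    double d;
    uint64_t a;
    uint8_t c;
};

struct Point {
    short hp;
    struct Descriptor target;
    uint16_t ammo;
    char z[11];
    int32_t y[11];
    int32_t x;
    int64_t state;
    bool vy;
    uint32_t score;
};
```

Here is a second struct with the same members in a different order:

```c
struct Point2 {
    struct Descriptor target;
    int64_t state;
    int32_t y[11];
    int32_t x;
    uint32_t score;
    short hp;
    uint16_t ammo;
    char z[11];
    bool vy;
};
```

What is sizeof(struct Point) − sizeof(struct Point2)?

8

Descriptor: @0: e [4B, align 4] → 4; +4 pad (align 8); @8: d [8B, align 8] → 16; @16: a [8B, align 8] → 24; @24: c [1B, align 1] → 25; +7 tail pad (align 8); size 32, align 8
@0: hp [2B, align 2] → 2
+6 pad (align 8)
@8: target [32B, align 8] → 40
@40: ammo [2B, align 2] → 42
@42: z [11B, align 1] → 53
+3 pad (align 4)
@56: y [44B, align 4] → 100
@100: x [4B, align 4] → 104
@104: state [8B, align 8] → 112
@112: vy [1B, align 1] → 113
+3 pad (align 4)
@116: score [4B, align 4] → 120
size 120, align 8
— Point2 —
@0: target [32B, align 8] → 32
@32: state [8B, align 8] → 40
@40: y [44B, align 4] → 84
@84: x [4B, align 4] → 88
@88: score [4B, align 4] → 92
@92: hp [2B, align 2] → 94
@94: ammo [2B, align 2] → 96
@96: z [11B, align 1] → 107
@107: vy [1B, align 1] → 108
+4 tail pad (align 8)
size 112, align 8
120 − 112 = 8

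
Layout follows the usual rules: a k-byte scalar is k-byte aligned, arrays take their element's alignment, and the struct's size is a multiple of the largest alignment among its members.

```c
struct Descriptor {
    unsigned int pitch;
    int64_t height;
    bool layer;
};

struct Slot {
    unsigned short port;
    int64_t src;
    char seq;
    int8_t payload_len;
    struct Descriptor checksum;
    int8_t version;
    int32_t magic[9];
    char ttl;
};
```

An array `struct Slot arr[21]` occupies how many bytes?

2016

Descriptor: @0: pitch [4B, align 4] → 4; +4 pad (align 8); @8: height [8B, align 8] → 16; @16: layer [1B, align 1] → 17; +7 tail pad (align 8); size 24, align 8
@0: port [2B, align 2] → 2
+6 pad (align 8)
@8: src [8B, align 8] → 16
@16: seq [1B, align 1] → 17
@17: payload_len [1B, align 1] → 18
+6 pad (align 8)
@24: checksum [24B, align 8] → 48
@48: version [1B, align 1] → 49
+3 pad (align 4)
@52: magic [36B, align 4] → 88
@88: ttl [1B, align 1] → 89
+7 tail pad (align 8)
size 96, align 8
array of 21: 21 × 96 = 2016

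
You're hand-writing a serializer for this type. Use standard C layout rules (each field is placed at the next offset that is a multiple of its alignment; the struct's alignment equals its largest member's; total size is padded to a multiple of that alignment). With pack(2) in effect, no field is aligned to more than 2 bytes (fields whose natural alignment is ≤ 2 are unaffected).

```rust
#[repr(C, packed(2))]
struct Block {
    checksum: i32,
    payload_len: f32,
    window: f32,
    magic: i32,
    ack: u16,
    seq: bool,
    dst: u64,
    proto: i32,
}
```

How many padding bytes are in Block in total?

@0: checksum [4B, align 2] → 4
@4: payload_len [4B, align 2] → 8
@8: window [4B, align 2] → 12
@12: magic [4B, align 2] → 16
@16: ack [2B, align 2] → 18
@18: seq [1B, align 1] → 19
+1 pad (align 2)
@20: dst [8B, align 2] → 28
@28: proto [4B, align 2] → 32
size 32, align 2
data bytes 31, size 32 → padding 1

1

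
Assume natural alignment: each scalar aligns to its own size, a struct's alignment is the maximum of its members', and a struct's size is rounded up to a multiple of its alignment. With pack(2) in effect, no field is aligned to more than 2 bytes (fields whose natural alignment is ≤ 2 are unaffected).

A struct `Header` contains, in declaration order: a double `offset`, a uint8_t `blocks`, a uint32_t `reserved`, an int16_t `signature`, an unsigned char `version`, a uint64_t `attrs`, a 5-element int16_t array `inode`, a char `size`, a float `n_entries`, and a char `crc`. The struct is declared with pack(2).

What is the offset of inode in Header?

26

@0: offset [8B, align 2] → 8
@8: blocks [1B, align 1] → 9
+1 pad (align 2)
@10: reserved [4B, align 2] → 14
@14: signature [2B, align 2] → 16
@16: version [1B, align 1] → 17
+1 pad (align 2)
@18: attrs [8B, align 2] → 26
@26: inode [10B, align 2] → 36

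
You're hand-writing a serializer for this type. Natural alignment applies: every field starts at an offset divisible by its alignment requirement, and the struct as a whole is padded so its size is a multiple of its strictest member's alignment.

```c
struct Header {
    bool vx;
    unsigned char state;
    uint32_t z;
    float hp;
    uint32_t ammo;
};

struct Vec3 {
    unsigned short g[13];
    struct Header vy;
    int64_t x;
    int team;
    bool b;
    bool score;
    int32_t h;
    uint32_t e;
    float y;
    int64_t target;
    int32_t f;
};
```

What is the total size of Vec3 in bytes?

Header: @0: vx [1B, align 1] → 1; @1: state [1B, align 1] → 2; +2 pad (align 4); @4: z [4B, align 4] → 8; @8: hp [4B, align 4] → 12; @12: ammo [4B, align 4] → 16; size 16, align 4
@0: g [26B, align 2] → 26
+2 pad (align 4)
@28: vy [16B, align 4] → 44
+4 pad (align 8)
@48: x [8B, align 8] → 56
@56: team [4B, align 4] → 60
@60: b [1B, align 1] → 61
@61: score [1B, align 1] → 62
+2 pad (align 4)
@64: h [4B, align 4] → 68
@68: e [4B, align 4] → 72
@72: y [4B, align 4] → 76
+4 pad (align 8)
@80: target [8B, align 8] → 88
@88: f [4B, align 4] → 92
+4 tail pad (align 8)
size 96, align 8

96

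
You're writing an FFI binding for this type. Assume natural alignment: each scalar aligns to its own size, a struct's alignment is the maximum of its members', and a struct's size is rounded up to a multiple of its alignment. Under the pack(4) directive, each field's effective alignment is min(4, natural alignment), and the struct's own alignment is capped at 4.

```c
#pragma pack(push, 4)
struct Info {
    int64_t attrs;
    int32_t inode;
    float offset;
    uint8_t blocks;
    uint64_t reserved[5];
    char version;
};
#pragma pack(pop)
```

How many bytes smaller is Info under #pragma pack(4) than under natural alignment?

natural layout:
  0..8  attrs  (8B, 8-aligned)
  8..12  inode  (4B, 4-aligned)
  12..16  offset  (4B, 4-aligned)
  16..17  blocks  (1B, 1-aligned)
  17..24  -- padding (7B)
  24..64  reserved  (40B, 8-aligned)
  64..65  version  (1B, 1-aligned)
  65..72  -- tail padding (7B)
  sizeof = 72, alignof = 8
packed(4) layout:
  0..8  attrs  (8B, 4-aligned)
  8..12  inode  (4B, 4-aligned)
  12..16  offset  (4B, 4-aligned)
  16..17  blocks  (1B, 1-aligned)
  17..20  -- padding (3B)
  20..60  reserved  (40B, 4-aligned)
  60..61  version  (1B, 1-aligned)
  61..64  -- tail padding (3B)
  sizeof = 64, alignof = 4
72 − 64 = 8

8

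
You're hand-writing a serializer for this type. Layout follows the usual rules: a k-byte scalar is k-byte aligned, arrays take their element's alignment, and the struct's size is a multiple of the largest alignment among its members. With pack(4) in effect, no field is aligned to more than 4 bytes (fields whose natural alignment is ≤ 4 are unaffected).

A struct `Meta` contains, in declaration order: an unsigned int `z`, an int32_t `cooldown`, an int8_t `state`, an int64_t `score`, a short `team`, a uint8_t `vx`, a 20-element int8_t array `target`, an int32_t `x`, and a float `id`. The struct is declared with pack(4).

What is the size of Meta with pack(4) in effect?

z at 0 (size 4, align 4) → ends 4
cooldown at 4 (size 4, align 4) → ends 8
state at 8 (size 1, align 1) → ends 9
pad 3 to align 4 for score
score at 12 (size 8, align 4) → ends 20
team at 20 (size 2, align 2) → ends 22
vx at 22 (size 1, align 1) → ends 23
target at 23 (size 20, align 1) → ends 43
pad 1 to align 4 for x
x at 44 (size 4, align 4) → ends 48
id at 48 (size 4, align 4) → ends 52
total 52 bytes, alignment 4

52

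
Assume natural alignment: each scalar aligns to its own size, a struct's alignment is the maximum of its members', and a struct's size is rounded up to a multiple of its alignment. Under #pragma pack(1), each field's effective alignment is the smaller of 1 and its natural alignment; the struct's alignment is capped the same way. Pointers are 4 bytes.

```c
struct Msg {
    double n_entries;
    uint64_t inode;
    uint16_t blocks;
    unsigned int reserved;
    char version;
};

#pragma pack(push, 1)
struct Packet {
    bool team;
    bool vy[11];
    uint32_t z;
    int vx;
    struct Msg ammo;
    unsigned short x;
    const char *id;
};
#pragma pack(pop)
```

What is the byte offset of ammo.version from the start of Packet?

Msg: n_entries at 0 (size 8, align 8) → ends 8; inode at 8 (size 8, align 8) → ends 16; blocks at 16 (size 2, align 2) → ends 18; pad 2 to align 4 for reserved; reserved at 20 (size 4, align 4) → ends 24; version at 24 (size 1, align 1) → ends 25; tail pad 7 to reach multiple of 8; total 32 bytes, alignment 8
team at 0 (size 1, align 1) → ends 1
vy at 1 (size 11, align 1) → ends 12
z at 12 (size 4, align 1) → ends 16
vx at 16 (size 4, align 1) → ends 20
ammo at 20 (size 32, align 1) → ends 52
within Msg: version at 24
20 + 24 = 44

44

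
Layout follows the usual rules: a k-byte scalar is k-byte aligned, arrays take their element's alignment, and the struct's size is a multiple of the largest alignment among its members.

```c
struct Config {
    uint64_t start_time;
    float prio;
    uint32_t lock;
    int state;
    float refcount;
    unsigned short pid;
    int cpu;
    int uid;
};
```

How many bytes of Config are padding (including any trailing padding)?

@0: start_time [8B, align 8] → 8
@8: prio [4B, align 4] → 12
@12: lock [4B, align 4] → 16
@16: state [4B, align 4] → 20
@20: refcount [4B, align 4] → 24
@24: pid [2B, align 2] → 26
+2 pad (align 4)
@28: cpu [4B, align 4] → 32
@32: uid [4B, align 4] → 36
+4 tail pad (align 8)
size 40, align 8
data bytes 34, size 40 → padding 6

6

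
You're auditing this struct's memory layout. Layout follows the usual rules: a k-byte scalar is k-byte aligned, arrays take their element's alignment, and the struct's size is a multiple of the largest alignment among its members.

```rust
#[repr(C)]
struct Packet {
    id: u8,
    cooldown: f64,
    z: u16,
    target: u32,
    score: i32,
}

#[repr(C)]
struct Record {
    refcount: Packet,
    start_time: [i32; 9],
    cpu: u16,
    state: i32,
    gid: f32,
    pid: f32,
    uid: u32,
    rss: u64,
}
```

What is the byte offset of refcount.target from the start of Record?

Packet: id at 0 (size 1, align 1) → ends 1; pad 7 to align 8 for cooldown; cooldown at 8 (size 8, align 8) → ends 16; z at 16 (size 2, align 2) → ends 18; pad 2 to align 4 for target; target at 20 (size 4, align 4) → ends 24; score at 24 (size 4, align 4) → ends 28; tail pad 4 to reach multiple of 8; total 32 bytes, alignment 8
refcount at 0 (size 32, align 8) → ends 32
within Packet: target at 20
0 + 20 = 20

20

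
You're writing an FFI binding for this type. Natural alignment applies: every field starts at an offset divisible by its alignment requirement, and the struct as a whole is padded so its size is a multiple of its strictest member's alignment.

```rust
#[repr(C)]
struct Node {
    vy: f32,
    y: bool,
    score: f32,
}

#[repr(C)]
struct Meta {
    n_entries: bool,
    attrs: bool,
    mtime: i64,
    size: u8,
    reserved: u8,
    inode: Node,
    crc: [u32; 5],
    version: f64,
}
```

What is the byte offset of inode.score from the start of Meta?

28

Node: @0: vy [4B, align 4] → 4; @4: y [1B, align 1] → 5; +3 pad (align 4); @8: score [4B, align 4] → 12; size 12, align 4
@0: n_entries [1B, align 1] → 1
@1: attrs [1B, align 1] → 2
+6 pad (align 8)
@8: mtime [8B, align 8] → 16
@16: size [1B, align 1] → 17
@17: reserved [1B, align 1] → 18
+2 pad (align 4)
@20: inode [12B, align 4] → 32
within Node: score at 8
20 + 8 = 28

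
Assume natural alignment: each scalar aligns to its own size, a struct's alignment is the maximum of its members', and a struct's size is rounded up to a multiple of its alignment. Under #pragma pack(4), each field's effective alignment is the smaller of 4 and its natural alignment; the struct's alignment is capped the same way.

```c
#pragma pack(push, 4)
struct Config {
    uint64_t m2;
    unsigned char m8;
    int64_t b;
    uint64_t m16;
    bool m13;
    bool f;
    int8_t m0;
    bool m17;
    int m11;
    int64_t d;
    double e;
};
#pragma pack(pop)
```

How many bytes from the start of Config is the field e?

44

m2 at 0 (size 8, align 4) → ends 8
m8 at 8 (size 1, align 1) → ends 9
pad 3 to align 4 for b
b at 12 (size 8, align 4) → ends 20
m16 at 20 (size 8, align 4) → ends 28
m13 at 28 (size 1, align 1) → ends 29
f at 29 (size 1, align 1) → ends 30
m0 at 30 (size 1, align 1) → ends 31
m17 at 31 (size 1, align 1) → ends 32
m11 at 32 (size 4, align 4) → ends 36
d at 36 (size 8, align 4) → ends 44
e at 44 (size 8, align 4) → ends 52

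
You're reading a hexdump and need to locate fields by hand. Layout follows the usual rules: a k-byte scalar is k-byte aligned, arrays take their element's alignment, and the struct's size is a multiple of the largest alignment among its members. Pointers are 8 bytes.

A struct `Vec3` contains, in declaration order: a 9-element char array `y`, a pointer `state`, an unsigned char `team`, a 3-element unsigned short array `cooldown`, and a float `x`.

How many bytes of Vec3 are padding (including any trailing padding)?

12

@0: y [9B, align 1] → 9
+7 pad (align 8)
@16: state [8B, align 8] → 24
@24: team [1B, align 1] → 25
+1 pad (align 2)
@26: cooldown [6B, align 2] → 32
@32: x [4B, align 4] → 36
+4 tail pad (align 8)
size 40, align 8
data bytes 28, size 40 → padding 12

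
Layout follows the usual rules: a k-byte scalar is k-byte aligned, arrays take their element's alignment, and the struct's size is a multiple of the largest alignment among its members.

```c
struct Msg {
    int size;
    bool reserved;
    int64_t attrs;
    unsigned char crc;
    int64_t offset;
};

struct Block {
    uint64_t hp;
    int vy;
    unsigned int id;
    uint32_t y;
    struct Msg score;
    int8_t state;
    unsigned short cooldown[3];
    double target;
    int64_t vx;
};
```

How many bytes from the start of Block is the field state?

56

Msg: 0..4  size  (4B, 4-aligned); 4..5  reserved  (1B, 1-aligned); 5..8  -- padding (3B); 8..16  attrs  (8B, 8-aligned); 16..17  crc  (1B, 1-aligned); 17..24  -- padding (7B); 24..32  offset  (8B, 8-aligned); sizeof = 32, alignof = 8
0..8  hp  (8B, 8-aligned)
8..12  vy  (4B, 4-aligned)
12..16  id  (4B, 4-aligned)
16..20  y  (4B, 4-aligned)
20..24  -- padding (4B)
24..56  score  (32B, 8-aligned)
56..57  state  (1B, 1-aligned)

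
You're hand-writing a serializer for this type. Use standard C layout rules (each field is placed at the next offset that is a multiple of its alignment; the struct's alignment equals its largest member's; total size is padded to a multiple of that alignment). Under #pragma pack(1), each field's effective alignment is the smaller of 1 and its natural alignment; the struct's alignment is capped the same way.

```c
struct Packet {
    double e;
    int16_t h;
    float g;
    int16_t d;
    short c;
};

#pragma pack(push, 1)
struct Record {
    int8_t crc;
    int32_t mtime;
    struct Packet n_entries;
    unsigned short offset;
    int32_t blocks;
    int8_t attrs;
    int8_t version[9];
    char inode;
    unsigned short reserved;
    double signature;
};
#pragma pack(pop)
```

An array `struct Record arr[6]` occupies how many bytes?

336

Packet: @0: e [8B, align 8] → 8; @8: h [2B, align 2] → 10; +2 pad (align 4); @12: g [4B, align 4] → 16; @16: d [2B, align 2] → 18; @18: c [2B, align 2] → 20; +4 tail pad (align 8); size 24, align 8
@0: crc [1B, align 1] → 1
@1: mtime [4B, align 1] → 5
@5: n_entries [24B, align 1] → 29
@29: offset [2B, align 1] → 31
@31: blocks [4B, align 1] → 35
@35: attrs [1B, align 1] → 36
@36: version [9B, align 1] → 45
@45: inode [1B, align 1] → 46
@46: reserved [2B, align 1] → 48
@48: signature [8B, align 1] → 56
size 56, align 1
array of 6: 6 × 56 = 336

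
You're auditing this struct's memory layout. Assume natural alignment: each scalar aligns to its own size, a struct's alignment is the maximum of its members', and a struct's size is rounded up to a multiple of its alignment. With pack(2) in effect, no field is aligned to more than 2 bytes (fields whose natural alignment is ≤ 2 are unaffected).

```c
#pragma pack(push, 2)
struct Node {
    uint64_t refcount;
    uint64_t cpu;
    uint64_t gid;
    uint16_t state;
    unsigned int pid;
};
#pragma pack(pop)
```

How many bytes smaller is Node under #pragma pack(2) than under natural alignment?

2

natural layout:
  @0: refcount [8B, align 8] → 8
  @8: cpu [8B, align 8] → 16
  @16: gid [8B, align 8] → 24
  @24: state [2B, align 2] → 26
  +2 pad (align 4)
  @28: pid [4B, align 4] → 32
  size 32, align 8
packed(2) layout:
  @0: refcount [8B, align 2] → 8
  @8: cpu [8B, align 2] → 16
  @16: gid [8B, align 2] → 24
  @24: state [2B, align 2] → 26
  @26: pid [4B, align 2] → 30
  size 30, align 2
32 − 30 = 2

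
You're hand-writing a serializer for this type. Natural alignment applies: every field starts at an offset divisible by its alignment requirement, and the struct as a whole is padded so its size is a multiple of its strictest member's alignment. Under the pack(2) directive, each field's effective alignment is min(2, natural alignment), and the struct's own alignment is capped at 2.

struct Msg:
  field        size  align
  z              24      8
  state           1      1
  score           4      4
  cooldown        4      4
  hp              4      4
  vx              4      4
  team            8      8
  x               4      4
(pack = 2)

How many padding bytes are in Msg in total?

@0: z [24B, align 2] → 24
@24: state [1B, align 1] → 25
+1 pad (align 2)
@26: score [4B, align 2] → 30
@30: cooldown [4B, align 2] → 34
@34: hp [4B, align 2] → 38
@38: vx [4B, align 2] → 42
@42: team [8B, align 2] → 50
@50: x [4B, align 2] → 54
size 54, align 2
data bytes 53, size 54 → padding 1

1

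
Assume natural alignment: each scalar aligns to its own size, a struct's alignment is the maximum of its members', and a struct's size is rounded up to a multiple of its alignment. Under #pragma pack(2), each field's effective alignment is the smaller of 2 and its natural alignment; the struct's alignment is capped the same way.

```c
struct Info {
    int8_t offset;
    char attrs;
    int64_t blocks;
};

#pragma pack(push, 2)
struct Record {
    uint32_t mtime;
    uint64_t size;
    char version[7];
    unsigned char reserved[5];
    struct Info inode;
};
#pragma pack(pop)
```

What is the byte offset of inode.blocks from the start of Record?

32

Info: @0: offset [1B, align 1] → 1; @1: attrs [1B, align 1] → 2; +6 pad (align 8); @8: blocks [8B, align 8] → 16; size 16, align 8
@0: mtime [4B, align 2] → 4
@4: size [8B, align 2] → 12
@12: version [7B, align 1] → 19
@19: reserved [5B, align 1] → 24
@24: inode [16B, align 2] → 40
within Info: blocks at 8
24 + 8 = 32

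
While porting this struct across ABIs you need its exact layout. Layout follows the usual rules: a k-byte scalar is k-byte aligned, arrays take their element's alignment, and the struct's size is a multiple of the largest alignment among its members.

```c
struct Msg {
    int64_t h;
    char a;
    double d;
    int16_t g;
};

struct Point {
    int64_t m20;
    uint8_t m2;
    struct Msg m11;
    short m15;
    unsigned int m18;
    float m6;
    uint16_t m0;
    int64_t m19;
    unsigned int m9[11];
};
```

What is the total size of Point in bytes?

Msg: @0: h [8B, align 8] → 8; @8: a [1B, align 1] → 9; +7 pad (align 8); @16: d [8B, align 8] → 24; @24: g [2B, align 2] → 26; +6 tail pad (align 8); size 32, align 8
@0: m20 [8B, align 8] → 8
@8: m2 [1B, align 1] → 9
+7 pad (align 8)
@16: m11 [32B, align 8] → 48
@48: m15 [2B, align 2] → 50
+2 pad (align 4)
@52: m18 [4B, align 4] → 56
@56: m6 [4B, align 4] → 60
@60: m0 [2B, align 2] → 62
+2 pad (align 8)
@64: m19 [8B, align 8] → 72
@72: m9 [44B, align 4] → 116
+4 tail pad (align 8)
size 120, align 8

120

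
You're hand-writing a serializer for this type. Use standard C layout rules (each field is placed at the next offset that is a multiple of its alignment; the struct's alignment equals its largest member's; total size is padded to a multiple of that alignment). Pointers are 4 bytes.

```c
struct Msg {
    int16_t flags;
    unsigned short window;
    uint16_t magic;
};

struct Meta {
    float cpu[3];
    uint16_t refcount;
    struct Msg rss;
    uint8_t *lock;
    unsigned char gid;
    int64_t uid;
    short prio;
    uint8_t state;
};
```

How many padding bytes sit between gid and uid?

7

Msg: 0..2  flags  (2B, 2-aligned); 2..4  window  (2B, 2-aligned); 4..6  magic  (2B, 2-aligned); sizeof = 6, alignof = 2
0..12  cpu  (12B, 4-aligned)
12..14  refcount  (2B, 2-aligned)
14..20  rss  (6B, 2-aligned)
20..24  lock  (4B, 4-aligned)
24..25  gid  (1B, 1-aligned)
25..32  -- padding (7B)
32..40  uid  (8B, 8-aligned)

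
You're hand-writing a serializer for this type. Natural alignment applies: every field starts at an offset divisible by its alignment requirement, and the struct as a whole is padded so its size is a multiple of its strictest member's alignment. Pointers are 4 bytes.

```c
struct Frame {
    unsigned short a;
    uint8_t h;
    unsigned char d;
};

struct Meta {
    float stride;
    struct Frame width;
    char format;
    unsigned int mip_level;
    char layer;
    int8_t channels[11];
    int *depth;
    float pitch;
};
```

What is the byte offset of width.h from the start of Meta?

6

Frame: @0: a [2B, align 2] → 2; @2: h [1B, align 1] → 3; @3: d [1B, align 1] → 4; size 4, align 2
@0: stride [4B, align 4] → 4
@4: width [4B, align 2] → 8
within Frame: h at 2
4 + 2 = 6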